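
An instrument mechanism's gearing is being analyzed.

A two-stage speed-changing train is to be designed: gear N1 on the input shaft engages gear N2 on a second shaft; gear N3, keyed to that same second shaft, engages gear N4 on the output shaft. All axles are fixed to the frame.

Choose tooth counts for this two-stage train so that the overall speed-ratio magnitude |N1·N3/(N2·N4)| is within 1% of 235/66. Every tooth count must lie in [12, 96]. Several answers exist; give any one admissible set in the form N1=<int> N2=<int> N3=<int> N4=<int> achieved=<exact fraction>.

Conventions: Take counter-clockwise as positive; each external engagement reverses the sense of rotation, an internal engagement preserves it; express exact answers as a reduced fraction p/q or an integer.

topology: fixed-axis compound train — 2 stages, target 235/66
target = 235/66 in lowest terms: an exact hit needs N1·N3 = k·235 and N2·N4 = k·66 for one integer k, every count in [12, 96]; additionally prefer no 1:1 stage (N1 ≠ N2, N3 ≠ N4)
k = 1…3: no 1:1-free in-range split of k·235 and k·66 into factor pairs; take k = 4
k = 4: N1·N3 = 940 = 20·47, N2·N4 = 264 = 12·22
achieved = 20·47/(12·22) = 235/66; |achieved − target| = 0 ≤ 47/1320 ✓

N1=20 N2=12 N3=47 N4=22 achieved=235/66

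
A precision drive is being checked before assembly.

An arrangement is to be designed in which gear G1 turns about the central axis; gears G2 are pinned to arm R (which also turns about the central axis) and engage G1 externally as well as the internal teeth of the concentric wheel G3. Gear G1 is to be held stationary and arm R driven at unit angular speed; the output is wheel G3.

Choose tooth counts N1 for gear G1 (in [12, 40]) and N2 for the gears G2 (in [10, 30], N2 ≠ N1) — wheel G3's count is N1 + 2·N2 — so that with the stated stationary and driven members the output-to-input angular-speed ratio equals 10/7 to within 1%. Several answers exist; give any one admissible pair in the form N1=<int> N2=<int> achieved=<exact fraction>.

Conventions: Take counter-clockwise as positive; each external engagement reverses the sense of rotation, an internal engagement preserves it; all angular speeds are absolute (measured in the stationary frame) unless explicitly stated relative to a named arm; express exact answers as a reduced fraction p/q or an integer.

topology: planetary set — design target 10/7, arm = carrier (Willis)
Willis with ω_sun = 0: ω_ring/ω_arm = (N1+N3)/N3; set equal to 10/7  ⇒  N3/N1 = 1/(10/7 − 1) = 7/3
N3 = N1 + 2·N2  ⇒  N2/N1 = (N3/N1 − 1)/2 = (7/3 − 1)/2 = 2/3
smallest multiple with N1 ≥ 12 and N2 ≥ 10: k = 5  ⇒  N1 = 5·3 = 15, N2 = 5·2 = 10 (N1 ≤ 40, N2 ≤ 30, N2 ≠ N1 ✓), N3 = 15 + 2·10 = 35
check: (N1+N3)/N3 with N1 = 15, N3 = 35 gives 10/7; |achieved − target| = 0 ≤ 1/70 ✓

N1=15 N2=10 achieved=10/7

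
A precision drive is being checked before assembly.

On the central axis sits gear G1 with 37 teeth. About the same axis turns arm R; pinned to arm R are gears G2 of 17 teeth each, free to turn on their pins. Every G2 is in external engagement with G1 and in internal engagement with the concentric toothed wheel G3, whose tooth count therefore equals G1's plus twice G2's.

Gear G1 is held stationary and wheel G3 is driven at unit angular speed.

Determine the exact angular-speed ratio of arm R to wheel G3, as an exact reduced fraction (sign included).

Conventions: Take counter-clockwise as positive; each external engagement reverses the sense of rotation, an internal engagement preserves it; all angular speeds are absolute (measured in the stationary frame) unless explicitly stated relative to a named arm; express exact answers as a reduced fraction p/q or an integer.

class = planetary set [G3 = 37+2·17 = 71; Willis about the carrier]
ring teeth: 37 + 2·17 = 71
37(ω_sun−ω_arm) = −71(ω_ring−ω_arm),  ω_sun = 0, ω_ring = 1
37(0−ω_arm) = −71(1−ω_arm)  ⇒  108·ω_arm = 71  ⇒  ω_arm = 71/108
ω_out/ω_in = 71/108

71/108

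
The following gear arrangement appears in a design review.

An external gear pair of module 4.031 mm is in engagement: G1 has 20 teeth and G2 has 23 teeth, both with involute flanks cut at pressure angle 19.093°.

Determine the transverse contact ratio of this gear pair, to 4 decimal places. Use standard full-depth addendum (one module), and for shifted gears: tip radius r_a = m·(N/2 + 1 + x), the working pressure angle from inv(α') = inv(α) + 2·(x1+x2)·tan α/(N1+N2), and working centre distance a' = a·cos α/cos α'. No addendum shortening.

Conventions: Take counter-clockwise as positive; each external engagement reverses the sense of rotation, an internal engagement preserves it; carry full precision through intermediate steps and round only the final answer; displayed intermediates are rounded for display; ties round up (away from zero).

class = single-mesh tooth geometry [involute pair 20T × 23T, m = 4.031]
base radii: r_b1 = 38.092502, r_b2 = 43.806377
tip radii: r_a1 = 44.341000, r_a2 = 50.387500
no profile shift: α' = α, a' = a
action lengths: √(r_a1²−r_b1²) = 22.695497, √(r_a2²−r_b2²) = 24.897821
base pitch p_b = π·m·cos α = 11.967112
CR = (22.695497 + 24.897821 − 86.666500·sin 19.09300°)/11.967112 = 1.608115
contact ratio ≈ 1.6081

1.6081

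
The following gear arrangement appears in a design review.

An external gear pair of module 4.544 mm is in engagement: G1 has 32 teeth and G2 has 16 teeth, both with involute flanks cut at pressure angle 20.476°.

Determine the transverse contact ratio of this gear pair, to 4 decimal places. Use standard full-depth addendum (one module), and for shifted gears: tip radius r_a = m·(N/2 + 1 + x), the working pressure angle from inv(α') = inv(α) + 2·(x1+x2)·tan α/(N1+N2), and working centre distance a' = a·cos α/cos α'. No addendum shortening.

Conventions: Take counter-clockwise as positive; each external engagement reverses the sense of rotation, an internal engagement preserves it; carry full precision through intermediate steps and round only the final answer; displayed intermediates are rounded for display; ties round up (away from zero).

1.5657

single-mesh involute tooth geometry (32T engaging 16T at module 4.544)
base radii: r_b1 = 68.110474, r_b2 = 34.055237
tip radii: r_a1 = 77.248000, r_a2 = 40.896000
no profile shift: α' = α, a' = a
action lengths: √(r_a1²−r_b1²) = 36.444709, √(r_a2²−r_b2²) = 22.643402
base pitch p_b = π·m·cos α = 13.373460
CR = (36.444709 + 22.643402 − 109.056000·sin 20.47600°)/13.373460 = 1.565689
contact ratio ≈ 1.5657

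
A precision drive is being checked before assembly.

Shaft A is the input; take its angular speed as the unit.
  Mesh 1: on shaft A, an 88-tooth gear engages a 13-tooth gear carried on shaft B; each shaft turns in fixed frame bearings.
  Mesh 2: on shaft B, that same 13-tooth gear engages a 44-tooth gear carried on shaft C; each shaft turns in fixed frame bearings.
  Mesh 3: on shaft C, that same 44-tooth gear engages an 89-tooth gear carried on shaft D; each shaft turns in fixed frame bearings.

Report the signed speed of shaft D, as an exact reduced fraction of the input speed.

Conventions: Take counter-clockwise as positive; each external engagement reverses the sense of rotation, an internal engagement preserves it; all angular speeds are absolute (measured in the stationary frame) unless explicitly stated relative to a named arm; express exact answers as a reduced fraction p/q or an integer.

3-mesh fixed-axis compound train (all bearings frame-fixed)
mesh 1 [88T→13T]: |ω|/ω_in = 1×88/13 = 88/13, sense flips to −
mesh 2 [13T→44T]: |ω|/ω_in = (88/13)×13/44 = 2, sense flips to +
mesh 3 [44T→89T]: |ω|/ω_in = 2×44/89 = 88/89, sense flips to −
signed output speed (× input speed) = -88/89

-88/89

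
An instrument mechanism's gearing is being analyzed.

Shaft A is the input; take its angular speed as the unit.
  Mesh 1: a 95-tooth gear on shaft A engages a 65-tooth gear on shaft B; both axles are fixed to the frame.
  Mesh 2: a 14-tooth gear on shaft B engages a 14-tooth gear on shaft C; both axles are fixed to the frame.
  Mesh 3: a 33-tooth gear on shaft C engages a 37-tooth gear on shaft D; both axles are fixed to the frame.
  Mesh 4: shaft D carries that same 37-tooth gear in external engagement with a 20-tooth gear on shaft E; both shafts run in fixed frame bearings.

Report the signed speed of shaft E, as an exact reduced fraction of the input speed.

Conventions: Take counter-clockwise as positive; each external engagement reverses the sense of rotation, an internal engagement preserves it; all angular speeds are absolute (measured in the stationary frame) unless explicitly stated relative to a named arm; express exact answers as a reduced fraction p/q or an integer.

627/260

4-mesh fixed-axis compound train (all bearings frame-fixed)
mesh 1 [95T→65T]: |ω|/ω_in = 1×95/65 = 19/13, sense flips to −
mesh 2 [14T→14T]: |ω|/ω_in = (19/13)×14/14 = 19/13, sense flips to +
mesh 3 [33T→37T]: |ω|/ω_in = (19/13)×33/37 = 627/481, sense flips to −
mesh 4 [37T→20T]: |ω|/ω_in = (627/481)×37/20 = 627/260, sense flips to +
signed output speed (× input speed) = 627/260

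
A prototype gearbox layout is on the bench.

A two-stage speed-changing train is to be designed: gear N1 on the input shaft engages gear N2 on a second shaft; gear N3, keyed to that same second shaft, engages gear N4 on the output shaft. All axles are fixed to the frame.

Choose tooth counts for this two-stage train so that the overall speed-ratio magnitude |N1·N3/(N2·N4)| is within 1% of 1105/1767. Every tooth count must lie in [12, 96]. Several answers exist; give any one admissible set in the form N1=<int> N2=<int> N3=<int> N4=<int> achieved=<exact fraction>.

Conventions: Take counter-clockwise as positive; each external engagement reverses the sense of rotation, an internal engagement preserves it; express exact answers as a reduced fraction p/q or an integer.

N1=13 N2=19 N3=85 N4=93 achieved=1105/1767

2-stage fixed-axis compound train for ratio 1105/1767
target = 1105/1767 in lowest terms: an exact hit needs N1·N3 = k·1105 and N2·N4 = k·1767 for one integer k, every count in [12, 96]; additionally prefer no 1:1 stage (N1 ≠ N2, N3 ≠ N4)
k = 1: N1·N3 = 1105 = 13·85, N2·N4 = 1767 = 19·93
achieved = 13·85/(19·93) = 1105/1767; |achieved − target| = 0 ≤ 221/35340 ✓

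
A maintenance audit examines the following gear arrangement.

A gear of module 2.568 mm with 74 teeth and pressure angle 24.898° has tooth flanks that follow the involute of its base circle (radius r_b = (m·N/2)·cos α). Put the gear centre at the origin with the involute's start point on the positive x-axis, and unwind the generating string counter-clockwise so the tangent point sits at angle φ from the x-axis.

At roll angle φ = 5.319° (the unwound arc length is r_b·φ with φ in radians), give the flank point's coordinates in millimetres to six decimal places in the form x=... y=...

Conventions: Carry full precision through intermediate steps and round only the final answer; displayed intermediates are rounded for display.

single-mesh involute tooth geometry (74T wheel at module 2.568)
pitch radius r_p = m·N/2 = 2.568·74/2 = 95.016000
base radius r_b = r_p·cos α = 95.016000·cos 24.898° = 86.185090
roll angle φ = 5.319° = 0.09283406 rad
x = r_b·(cos φ + φ·sin φ) = 86.555669
y = r_b·(sin φ − φ·cos φ) = 0.022965

x=86.555669 y=0.022965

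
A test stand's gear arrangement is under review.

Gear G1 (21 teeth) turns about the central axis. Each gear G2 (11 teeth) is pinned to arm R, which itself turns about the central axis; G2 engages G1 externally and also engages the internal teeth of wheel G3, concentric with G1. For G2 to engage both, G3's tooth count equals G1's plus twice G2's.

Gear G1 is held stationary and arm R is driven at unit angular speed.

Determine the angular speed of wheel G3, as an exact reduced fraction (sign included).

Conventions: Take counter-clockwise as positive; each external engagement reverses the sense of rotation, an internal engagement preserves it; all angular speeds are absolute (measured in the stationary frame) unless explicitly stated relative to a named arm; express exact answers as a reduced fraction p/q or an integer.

recognized (axles ride arm R): planetary set, 21/11/43 teeth
ring teeth: 21 + 2·11 = 43
21(ω_sun−ω_arm) = −43(ω_ring−ω_arm),  ω_sun = 0, ω_arm = 1
ω_ring = 1 − (21/43)(0−1) = 64/43
exact speed ratio = 64/43

64/43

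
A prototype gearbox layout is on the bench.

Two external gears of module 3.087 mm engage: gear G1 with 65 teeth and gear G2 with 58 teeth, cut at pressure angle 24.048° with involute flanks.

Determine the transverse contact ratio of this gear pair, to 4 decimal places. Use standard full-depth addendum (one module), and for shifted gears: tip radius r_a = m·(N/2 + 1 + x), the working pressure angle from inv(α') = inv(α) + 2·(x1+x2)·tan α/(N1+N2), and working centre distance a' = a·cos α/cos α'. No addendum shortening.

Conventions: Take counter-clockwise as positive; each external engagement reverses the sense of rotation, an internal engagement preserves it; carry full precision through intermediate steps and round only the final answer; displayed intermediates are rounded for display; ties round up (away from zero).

1.5930

topology: single-mesh involute geometry — m = 3.087, 65T/58T pair
base radii: r_b1 = 91.619513, r_b2 = 81.752797
tip radii: r_a1 = 103.414500, r_a2 = 92.610000
no profile shift: α' = α, a' = a
action lengths: √(r_a1²−r_b1²) = 47.962731, √(r_a2²−r_b2²) = 43.509681
base pitch p_b = π·m·cos α = 8.856344
CR = (47.962731 + 43.509681 − 189.850500·sin 24.04800°)/8.856344 = 1.592981
contact ratio ≈ 1.5930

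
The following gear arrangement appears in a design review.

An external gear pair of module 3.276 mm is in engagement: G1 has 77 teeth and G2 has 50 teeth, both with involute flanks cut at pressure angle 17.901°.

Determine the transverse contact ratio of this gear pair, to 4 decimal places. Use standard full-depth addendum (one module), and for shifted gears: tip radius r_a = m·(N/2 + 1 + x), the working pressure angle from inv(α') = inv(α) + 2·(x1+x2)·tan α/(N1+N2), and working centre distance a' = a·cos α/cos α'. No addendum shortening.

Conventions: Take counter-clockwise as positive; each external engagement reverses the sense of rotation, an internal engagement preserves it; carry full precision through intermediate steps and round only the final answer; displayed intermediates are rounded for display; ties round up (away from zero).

1.9195

topology: single-mesh involute geometry — m = 3.276, 77T/50T pair
base radii: r_b1 = 120.020119, r_b2 = 77.935142
tip radii: r_a1 = 129.402000, r_a2 = 85.176000
no profile shift: α' = α, a' = a
action lengths: √(r_a1²−r_b1²) = 48.374049, √(r_a2²−r_b2²) = 34.366620
base pitch p_b = π·m·cos α = 9.793619
CR = (48.374049 + 34.366620 − 208.026000·sin 17.90100°)/9.793619 = 1.919520
contact ratio ≈ 1.9195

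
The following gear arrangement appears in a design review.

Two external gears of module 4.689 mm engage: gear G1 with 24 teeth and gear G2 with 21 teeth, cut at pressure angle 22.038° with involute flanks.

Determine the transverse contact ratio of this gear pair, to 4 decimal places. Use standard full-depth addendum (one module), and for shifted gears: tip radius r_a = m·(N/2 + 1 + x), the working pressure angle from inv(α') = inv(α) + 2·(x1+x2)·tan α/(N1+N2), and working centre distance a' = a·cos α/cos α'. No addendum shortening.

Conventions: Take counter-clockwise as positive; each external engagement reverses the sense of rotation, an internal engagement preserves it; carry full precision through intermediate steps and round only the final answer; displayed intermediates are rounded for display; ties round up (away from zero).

class = single-mesh tooth geometry [involute pair 24T × 21T, m = 4.689]
base radii: r_b1 = 52.156790, r_b2 = 45.637191
tip radii: r_a1 = 60.957000, r_a2 = 53.923500
no profile shift: α' = α, a' = a
action lengths: √(r_a1²−r_b1²) = 31.550358, √(r_a2²−r_b2²) = 28.722650
base pitch p_b = π·m·cos α = 13.654616
CR = (31.550358 + 28.722650 − 105.502500·sin 22.03800°)/13.654616 = 1.514961
contact ratio ≈ 1.5150

1.5150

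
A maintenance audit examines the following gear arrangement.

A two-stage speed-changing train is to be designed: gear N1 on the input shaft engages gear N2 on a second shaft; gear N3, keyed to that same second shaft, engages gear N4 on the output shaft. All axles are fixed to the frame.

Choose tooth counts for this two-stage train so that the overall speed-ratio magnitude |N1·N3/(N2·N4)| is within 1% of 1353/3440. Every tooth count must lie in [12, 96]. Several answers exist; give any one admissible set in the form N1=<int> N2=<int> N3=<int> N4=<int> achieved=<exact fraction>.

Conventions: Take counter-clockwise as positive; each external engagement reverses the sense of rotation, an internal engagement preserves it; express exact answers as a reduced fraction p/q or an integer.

design class (target 1353/3440): fixed-axis compound train
target = 1353/3440 in lowest terms: an exact hit needs N1·N3 = k·1353 and N2·N4 = k·3440 for one integer k, every count in [12, 96]; additionally prefer no 1:1 stage (N1 ≠ N2, N3 ≠ N4)
k = 1: N1·N3 = 1353 = 33·41, N2·N4 = 3440 = 40·86
achieved = 33·41/(40·86) = 1353/3440; |achieved − target| = 0 ≤ 1353/344000 ✓

N1=33 N2=40 N3=41 N4=86 achieved=1353/3440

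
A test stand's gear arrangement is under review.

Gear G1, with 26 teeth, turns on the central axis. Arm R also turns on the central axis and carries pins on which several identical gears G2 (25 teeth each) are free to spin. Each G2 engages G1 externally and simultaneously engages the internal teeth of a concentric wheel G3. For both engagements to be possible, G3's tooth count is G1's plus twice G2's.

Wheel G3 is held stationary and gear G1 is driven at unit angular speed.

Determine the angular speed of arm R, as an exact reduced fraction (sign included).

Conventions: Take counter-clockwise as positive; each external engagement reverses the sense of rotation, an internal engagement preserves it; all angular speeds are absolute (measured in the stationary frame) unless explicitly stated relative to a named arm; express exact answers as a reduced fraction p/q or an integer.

13/51

recognized (axles ride arm R): planetary set, 26/25/76 teeth
ring teeth: 26 + 2·25 = 76
26(ω_sun−ω_arm) = −76(ω_ring−ω_arm),  ω_ring = 0, ω_sun = 1
26(1−ω_arm) = −76(0−ω_arm)  ⇒  102·ω_arm = 26  ⇒  ω_arm = 13/51
exact speed ratio = 13/51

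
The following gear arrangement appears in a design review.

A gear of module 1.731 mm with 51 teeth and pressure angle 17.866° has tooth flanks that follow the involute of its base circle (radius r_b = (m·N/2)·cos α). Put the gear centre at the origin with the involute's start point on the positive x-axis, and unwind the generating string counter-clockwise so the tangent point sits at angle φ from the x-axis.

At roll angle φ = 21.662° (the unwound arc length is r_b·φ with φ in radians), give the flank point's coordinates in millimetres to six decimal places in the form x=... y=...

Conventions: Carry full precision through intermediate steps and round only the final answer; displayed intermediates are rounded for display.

recognized (one wheel, involute flank): single-mesh tooth geometry, m = 1.731, N = 51
pitch radius r_p = m·N/2 = 1.731·51/2 = 44.140500
base radius r_b = r_p·cos α = 44.140500·cos 17.866° = 42.011896
roll angle φ = 21.662° = 0.37807322 rad
x = r_b·(cos φ + φ·sin φ) = 44.908025
y = r_b·(sin φ − φ·cos φ) = 0.746033

x=44.908025 y=0.746033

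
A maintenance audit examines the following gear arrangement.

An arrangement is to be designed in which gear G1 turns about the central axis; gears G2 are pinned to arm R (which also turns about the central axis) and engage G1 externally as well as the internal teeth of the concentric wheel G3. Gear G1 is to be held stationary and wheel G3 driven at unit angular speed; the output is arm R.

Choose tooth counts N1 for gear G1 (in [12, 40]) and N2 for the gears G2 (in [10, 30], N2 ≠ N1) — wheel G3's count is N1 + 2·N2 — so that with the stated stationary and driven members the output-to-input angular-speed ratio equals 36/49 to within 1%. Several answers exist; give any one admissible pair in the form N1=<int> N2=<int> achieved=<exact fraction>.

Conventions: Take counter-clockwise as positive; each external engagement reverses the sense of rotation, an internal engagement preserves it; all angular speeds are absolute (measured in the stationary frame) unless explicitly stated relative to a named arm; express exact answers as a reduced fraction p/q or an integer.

N1=26 N2=23 achieved=36/49

design class (target 36/49): planetary set
Willis with ω_sun = 0: ω_arm/ω_ring = N3/(N1+N3); set equal to 36/49  ⇒  N3/N1 = (36/49)/(1 − 36/49) = 36/13
N3 = N1 + 2·N2  ⇒  N2/N1 = (N3/N1 − 1)/2 = (36/13 − 1)/2 = 23/26
smallest multiple with N1 ≥ 12 and N2 ≥ 10: k = 1  ⇒  N1 = 1·26 = 26, N2 = 1·23 = 23 (N1 ≤ 40, N2 ≤ 30, N2 ≠ N1 ✓), N3 = 26 + 2·23 = 72
check: N3/(N1+N3) with N1 = 26, N3 = 72 gives 36/49; |achieved − target| = 0 ≤ 9/1225 ✓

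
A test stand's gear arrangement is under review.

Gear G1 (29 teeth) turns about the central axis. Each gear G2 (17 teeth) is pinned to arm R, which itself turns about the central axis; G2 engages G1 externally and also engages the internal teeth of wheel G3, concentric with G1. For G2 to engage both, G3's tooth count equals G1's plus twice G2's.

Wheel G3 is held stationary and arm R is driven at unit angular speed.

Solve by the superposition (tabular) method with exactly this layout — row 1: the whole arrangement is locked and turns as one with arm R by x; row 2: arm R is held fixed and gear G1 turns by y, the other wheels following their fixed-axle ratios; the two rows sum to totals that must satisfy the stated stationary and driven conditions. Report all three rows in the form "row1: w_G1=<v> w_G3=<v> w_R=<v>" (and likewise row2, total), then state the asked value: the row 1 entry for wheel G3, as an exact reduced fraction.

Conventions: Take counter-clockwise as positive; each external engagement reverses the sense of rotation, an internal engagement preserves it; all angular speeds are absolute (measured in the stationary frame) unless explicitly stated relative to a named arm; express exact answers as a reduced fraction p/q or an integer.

row1: w_G1=1 w_G3=1 w_R=1
row2: w_G1=63/29 w_G3=-1 w_R=0
total: w_G1=92/29 w_G3=0 w_R=1
asked value: 1

planetary set (29T centre, 17T on arm, 63T internal) — Willis relation
superposition row 1 [locked train]: every member turns x
row 2 (arm held, sun turns y): ω_ring = −(29/63)·y, ω_arm = 0
boundary: total ω_ring = x − (29/63)·y = 0 and total ω_arm = x = 1  ⇒  y = 63/29, x = 1
row 2 ring = −(29/63)·63/29 = -1
totals (row 1 + row 2): sun 1 + 63/29 = 92/29, ring 1 + (-1) = 0, arm 1 + 0 = 1
asked cell (row1, ring) = 1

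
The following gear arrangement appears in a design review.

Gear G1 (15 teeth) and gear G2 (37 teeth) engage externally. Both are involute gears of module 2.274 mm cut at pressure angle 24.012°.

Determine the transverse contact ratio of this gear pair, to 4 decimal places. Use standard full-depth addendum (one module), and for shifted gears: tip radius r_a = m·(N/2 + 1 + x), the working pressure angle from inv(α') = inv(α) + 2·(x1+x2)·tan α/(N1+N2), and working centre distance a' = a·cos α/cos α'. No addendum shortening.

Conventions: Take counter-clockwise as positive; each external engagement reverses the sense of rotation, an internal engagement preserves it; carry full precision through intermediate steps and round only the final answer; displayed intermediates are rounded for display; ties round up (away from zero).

1.4570

recognized (one external pair, fixed centres): single-mesh tooth geometry, m = 2.274, N1 = 15, N2 = 37
base radii: r_b1 = 15.579065, r_b2 = 38.428359
tip radii: r_a1 = 19.329000, r_a2 = 44.343000
no profile shift: α' = α, a' = a
action lengths: √(r_a1²−r_b1²) = 11.441284, √(r_a2²−r_b2²) = 22.126067
base pitch p_b = π·m·cos α = 6.525743
CR = (11.441284 + 22.126067 − 59.124000·sin 24.01200°)/6.525743 = 1.457021
contact ratio ≈ 1.4570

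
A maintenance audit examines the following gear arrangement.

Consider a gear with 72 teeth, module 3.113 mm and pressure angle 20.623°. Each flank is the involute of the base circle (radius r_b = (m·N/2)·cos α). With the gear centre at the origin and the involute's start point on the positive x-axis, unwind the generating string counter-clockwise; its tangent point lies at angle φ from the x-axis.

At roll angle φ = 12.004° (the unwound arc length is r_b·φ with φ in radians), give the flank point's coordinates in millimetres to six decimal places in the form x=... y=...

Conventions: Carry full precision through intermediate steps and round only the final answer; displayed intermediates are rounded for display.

class = single-mesh tooth geometry [base-circle involute, m = 3.113, 72T]
pitch radius r_p = m·N/2 = 3.113·72/2 = 112.068000
base radius r_b = r_p·cos α = 112.068000·cos 20.623° = 104.886483
roll angle φ = 12.004° = 0.20950932 rad
x = r_b·(cos φ + φ·sin φ) = 107.163236
y = r_b·(sin φ − φ·cos φ) = 0.320111

x=107.163236 y=0.320111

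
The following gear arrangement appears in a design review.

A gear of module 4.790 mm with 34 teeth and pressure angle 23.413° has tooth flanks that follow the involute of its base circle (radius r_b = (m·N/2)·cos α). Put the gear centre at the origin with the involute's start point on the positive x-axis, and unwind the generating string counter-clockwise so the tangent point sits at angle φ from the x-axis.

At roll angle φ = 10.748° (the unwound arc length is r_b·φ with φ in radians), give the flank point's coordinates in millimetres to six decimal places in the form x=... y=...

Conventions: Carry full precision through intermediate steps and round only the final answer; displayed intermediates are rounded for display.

single-mesh involute tooth geometry (34T wheel at module 4.790)
pitch radius r_p = m·N/2 = 4.790·34/2 = 81.430000
base radius r_b = r_p·cos α = 81.430000·cos 23.413° = 74.725420
roll angle φ = 10.748° = 0.18758799 rad
x = r_b·(cos φ + φ·sin φ) = 76.028642
y = r_b·(sin φ − φ·cos φ) = 0.163845

x=76.028642 y=0.163845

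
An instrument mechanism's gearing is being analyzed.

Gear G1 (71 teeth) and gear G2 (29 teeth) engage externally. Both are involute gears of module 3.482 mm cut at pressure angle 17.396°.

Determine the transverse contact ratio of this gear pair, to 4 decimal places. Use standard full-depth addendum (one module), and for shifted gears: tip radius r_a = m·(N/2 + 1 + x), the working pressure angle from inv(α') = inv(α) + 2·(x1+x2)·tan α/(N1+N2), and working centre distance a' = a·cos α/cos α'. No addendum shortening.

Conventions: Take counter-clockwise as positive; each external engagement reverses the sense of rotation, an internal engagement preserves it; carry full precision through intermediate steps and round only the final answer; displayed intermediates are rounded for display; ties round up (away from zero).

1.8763

recognized (one external pair, fixed centres): single-mesh tooth geometry, m = 3.482, N1 = 71, N2 = 29
base radii: r_b1 = 117.957182, r_b2 = 48.179694
tip radii: r_a1 = 127.093000, r_a2 = 53.971000
no profile shift: α' = α, a' = a
action lengths: √(r_a1²−r_b1²) = 47.315261, √(r_a2²−r_b2²) = 24.322540
base pitch p_b = π·m·cos α = 10.438688
CR = (47.315261 + 24.322540 − 174.100000·sin 17.39600°)/10.438688 = 1.876328
contact ratio ≈ 1.8763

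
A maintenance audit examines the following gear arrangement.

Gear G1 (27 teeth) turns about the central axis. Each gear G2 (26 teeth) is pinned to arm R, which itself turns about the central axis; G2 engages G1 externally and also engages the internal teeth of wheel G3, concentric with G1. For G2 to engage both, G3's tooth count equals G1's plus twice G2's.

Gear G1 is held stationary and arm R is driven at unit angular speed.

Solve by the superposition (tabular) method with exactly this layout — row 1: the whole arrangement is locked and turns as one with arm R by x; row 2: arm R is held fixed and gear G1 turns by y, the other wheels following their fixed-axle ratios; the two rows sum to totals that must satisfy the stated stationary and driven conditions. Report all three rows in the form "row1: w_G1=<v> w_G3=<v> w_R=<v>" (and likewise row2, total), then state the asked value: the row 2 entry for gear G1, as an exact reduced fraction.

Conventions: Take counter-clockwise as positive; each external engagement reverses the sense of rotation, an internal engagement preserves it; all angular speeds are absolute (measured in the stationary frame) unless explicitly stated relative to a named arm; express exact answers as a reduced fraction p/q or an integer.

row1: w_G1=1 w_G3=1 w_R=1
row2: w_G1=-1 w_G3=27/79 w_R=0
total: w_G1=0 w_G3=106/79 w_R=1
asked value: -1

topology: planetary set — G1 27T / G2 26T / G3 79T, arm = carrier (Willis)
superposition row 1 [locked train]: every member turns x
row 2 — arm fixed, fixed-axis ratios: sun y, ring −(27/79)·y, arm 0
boundary: total ω_sun = x + y = 0 and total ω_arm = x = 1  ⇒  y = -1, x = 1
row 2 ring = −(27/79)·(-1) = 27/79
totals (row 1 + row 2): sun 1 + (-1) = 0, ring 1 + 27/79 = 106/79, arm 1 + 0 = 1
asked cell (row2, sun) = -1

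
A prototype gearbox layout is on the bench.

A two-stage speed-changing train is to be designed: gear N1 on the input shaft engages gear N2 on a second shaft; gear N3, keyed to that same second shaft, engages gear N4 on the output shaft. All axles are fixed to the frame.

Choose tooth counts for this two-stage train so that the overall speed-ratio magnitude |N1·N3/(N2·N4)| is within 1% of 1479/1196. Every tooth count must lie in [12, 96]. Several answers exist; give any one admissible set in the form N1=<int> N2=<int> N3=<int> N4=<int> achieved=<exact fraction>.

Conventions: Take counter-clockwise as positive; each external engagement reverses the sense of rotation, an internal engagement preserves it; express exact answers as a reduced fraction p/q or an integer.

topology: fixed-axis compound train — 2 stages, target 1479/1196
target = 1479/1196 in lowest terms: an exact hit needs N1·N3 = k·1479 and N2·N4 = k·1196 for one integer k, every count in [12, 96]; additionally prefer no 1:1 stage (N1 ≠ N2, N3 ≠ N4)
k = 1: N1·N3 = 1479 = 17·87, N2·N4 = 1196 = 13·92
achieved = 17·87/(13·92) = 1479/1196; |achieved − target| = 0 ≤ 1479/119600 ✓

N1=17 N2=13 N3=87 N4=92 achieved=1479/1196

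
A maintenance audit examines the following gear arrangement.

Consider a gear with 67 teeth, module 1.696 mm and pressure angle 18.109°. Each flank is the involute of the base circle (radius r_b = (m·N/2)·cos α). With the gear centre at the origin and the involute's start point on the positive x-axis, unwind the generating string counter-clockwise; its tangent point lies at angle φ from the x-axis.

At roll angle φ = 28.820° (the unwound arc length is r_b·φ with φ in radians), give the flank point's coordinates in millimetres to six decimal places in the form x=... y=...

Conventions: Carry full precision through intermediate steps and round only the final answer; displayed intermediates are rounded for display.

x=60.407213 y=2.233429

topology: single-mesh involute geometry — m = 1.696, N = 67
pitch radius r_p = m·N/2 = 1.696·67/2 = 56.816000
base radius r_b = r_p·cos α = 56.816000·cos 18.109° = 54.001728
roll angle φ = 28.820° = 0.50300389 rad
x = r_b·(cos φ + φ·sin φ) = 60.407213
y = r_b·(sin φ − φ·cos φ) = 2.233429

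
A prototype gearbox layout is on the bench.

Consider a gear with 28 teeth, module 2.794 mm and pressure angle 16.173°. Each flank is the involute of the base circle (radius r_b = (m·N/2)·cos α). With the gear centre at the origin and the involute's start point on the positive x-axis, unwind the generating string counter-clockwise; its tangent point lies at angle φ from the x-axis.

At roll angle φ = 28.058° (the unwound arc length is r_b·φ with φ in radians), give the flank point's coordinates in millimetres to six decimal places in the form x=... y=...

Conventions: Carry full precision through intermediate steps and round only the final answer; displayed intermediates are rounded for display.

single-mesh involute tooth geometry (28T wheel at module 2.794)
pitch radius r_p = m·N/2 = 2.794·28/2 = 39.116000
base radius r_b = r_p·cos α = 39.116000·cos 16.173° = 37.567986
roll angle φ = 28.058° = 0.48970448 rad
x = r_b·(cos φ + φ·sin φ) = 41.806099
y = r_b·(sin φ − φ·cos φ) = 1.435649

x=41.806099 y=1.435649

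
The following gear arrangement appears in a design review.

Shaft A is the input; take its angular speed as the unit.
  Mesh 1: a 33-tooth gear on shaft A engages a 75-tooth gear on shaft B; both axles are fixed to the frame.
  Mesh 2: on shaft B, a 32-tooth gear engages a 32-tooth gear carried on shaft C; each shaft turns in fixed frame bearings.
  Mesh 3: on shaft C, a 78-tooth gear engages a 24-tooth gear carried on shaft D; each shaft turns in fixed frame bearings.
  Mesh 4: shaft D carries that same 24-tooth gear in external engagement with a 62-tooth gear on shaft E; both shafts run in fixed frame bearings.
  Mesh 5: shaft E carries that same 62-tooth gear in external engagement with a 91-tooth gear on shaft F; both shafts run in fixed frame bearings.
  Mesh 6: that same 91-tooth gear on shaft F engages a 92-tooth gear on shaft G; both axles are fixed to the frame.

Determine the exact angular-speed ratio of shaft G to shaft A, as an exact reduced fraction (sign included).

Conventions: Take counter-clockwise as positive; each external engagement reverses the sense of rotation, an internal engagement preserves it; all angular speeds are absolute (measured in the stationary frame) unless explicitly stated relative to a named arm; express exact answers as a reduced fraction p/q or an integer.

class = fixed-axis compound train [6 meshes; 6 ratios multiply, 6 sense flips]
mesh 1 [33T→75T]: running ratio 11/25, sense −
mesh 2 [32T→32T]: running ratio 11/25, sense +
mesh 3 [78T→24T]: running ratio 143/100, sense −
mesh 4 [24T→62T]: running ratio 429/775, sense +
mesh 5 [62T→91T]: running ratio 66/175, sense −
mesh 6 [91T→92T]: running ratio 429/1150, sense +
ω_out/ω_in = 429/1150

429/1150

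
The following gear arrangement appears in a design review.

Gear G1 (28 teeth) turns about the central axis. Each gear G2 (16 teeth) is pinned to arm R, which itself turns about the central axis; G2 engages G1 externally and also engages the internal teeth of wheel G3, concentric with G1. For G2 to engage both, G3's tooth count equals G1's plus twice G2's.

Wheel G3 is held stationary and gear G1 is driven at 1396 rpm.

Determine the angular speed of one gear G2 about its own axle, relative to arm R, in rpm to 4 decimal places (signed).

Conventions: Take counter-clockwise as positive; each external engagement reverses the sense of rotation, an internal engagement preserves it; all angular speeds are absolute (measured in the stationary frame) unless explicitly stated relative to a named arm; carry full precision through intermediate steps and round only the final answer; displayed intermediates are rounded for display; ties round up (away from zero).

recognized (axles ride arm R): planetary set, 28/16/60 teeth
normalise by the input: solve with ω_sun = 1, then scale by 1396 rpm
ring teeth: 28 + 2·16 = 60
28(ω_sun−ω_arm) = −60(ω_ring−ω_arm),  ω_ring = 0, ω_sun = 1
28(1−ω_arm) = −60(0−ω_arm)  ⇒  88·ω_arm = 28  ⇒  ω_arm = 7/22
sun–planet mesh: 28·(1−7/22) = −16·(ω_p−ω_arm)  ⇒  ω_p−ω_arm = -105/88
scale: ω_p−ω_arm = -105/88 × 1396 rpm = -1665.6818 rpm

-1665.6818 rpm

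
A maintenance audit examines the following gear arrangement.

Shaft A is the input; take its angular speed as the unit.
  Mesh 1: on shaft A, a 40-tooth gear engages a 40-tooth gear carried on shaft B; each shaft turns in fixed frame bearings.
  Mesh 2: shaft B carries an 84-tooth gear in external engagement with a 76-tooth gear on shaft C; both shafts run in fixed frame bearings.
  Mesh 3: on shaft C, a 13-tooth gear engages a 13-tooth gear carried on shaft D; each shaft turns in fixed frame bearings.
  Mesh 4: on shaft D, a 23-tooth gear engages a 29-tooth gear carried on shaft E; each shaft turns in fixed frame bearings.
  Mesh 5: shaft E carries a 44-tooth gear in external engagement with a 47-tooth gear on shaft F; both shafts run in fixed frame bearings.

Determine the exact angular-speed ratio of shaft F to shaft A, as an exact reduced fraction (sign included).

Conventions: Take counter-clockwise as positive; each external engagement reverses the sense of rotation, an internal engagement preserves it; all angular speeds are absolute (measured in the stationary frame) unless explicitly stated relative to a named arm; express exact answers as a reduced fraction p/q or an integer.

class = fixed-axis compound train [5 meshes; 5 ratios multiply, 5 sense flips]
mesh 1 [40T→40T]: running ratio 1, sense −
mesh 2 [84T→76T]: running ratio 21/19, sense +
mesh 3 [13T→13T]: running ratio 21/19, sense −
mesh 4 [23T→29T]: running ratio 483/551, sense +
mesh 5 [44T→47T]: running ratio 21252/25897, sense −
ω_out/ω_in = -21252/25897

-21252/25897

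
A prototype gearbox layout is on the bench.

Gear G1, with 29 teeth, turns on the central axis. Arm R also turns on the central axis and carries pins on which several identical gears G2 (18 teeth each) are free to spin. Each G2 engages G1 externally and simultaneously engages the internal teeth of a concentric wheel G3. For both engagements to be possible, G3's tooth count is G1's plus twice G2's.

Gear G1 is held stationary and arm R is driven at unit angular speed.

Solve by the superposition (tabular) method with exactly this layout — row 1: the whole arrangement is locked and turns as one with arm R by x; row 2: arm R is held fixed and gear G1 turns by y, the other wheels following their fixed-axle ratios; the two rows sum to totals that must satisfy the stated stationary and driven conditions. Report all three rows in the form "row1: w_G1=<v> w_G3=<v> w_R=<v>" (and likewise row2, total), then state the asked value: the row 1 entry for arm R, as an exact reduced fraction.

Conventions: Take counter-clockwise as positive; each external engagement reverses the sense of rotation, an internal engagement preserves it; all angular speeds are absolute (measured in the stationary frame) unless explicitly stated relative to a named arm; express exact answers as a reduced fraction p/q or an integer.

class = planetary set [G3 = 29+2·18 = 65; Willis about the carrier]
row 1 (train locked, turned with arm): all members turn x
row 2: sun turns y, ring = −(29/65)·y, arm 0
boundary: total ω_sun = x + y = 0 and total ω_arm = x = 1  ⇒  y = -1, x = 1
row 2 ring = −(29/65)·(-1) = 29/65
totals (row 1 + row 2): sun 1 + (-1) = 0, ring 1 + 29/65 = 94/65, arm 1 + 0 = 1
asked cell (row1, arm) = 1

row1: w_G1=1 w_G3=1 w_R=1
row2: w_G1=-1 w_G3=29/65 w_R=0
total: w_G1=0 w_G3=94/65 w_R=1
asked value: 1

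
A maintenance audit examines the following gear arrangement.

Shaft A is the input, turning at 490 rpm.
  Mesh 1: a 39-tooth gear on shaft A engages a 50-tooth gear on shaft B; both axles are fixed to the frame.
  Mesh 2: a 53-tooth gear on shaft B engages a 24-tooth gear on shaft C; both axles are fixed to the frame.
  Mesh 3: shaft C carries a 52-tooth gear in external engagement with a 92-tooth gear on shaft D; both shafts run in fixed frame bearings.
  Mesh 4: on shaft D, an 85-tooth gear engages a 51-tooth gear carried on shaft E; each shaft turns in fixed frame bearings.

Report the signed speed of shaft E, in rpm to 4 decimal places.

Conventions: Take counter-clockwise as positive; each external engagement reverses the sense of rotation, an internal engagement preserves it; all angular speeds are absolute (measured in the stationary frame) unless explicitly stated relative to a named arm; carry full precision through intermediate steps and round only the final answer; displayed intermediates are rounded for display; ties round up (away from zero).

+795.0960 rpm

4-mesh fixed-axis compound train (all bearings frame-fixed)
mesh 1 [39T→50T]: ω = 490.0000×39/50 = 382.2000 rpm, sense flips to −
mesh 2 [53T→24T]: ω = 382.2000×53/24 = 844.0250 rpm, sense flips to +
mesh 3 [52T→92T]: ω = 844.0250×52/92 = 477.0576 rpm, sense flips to −
mesh 4 [85T→51T]: ω = 477.0576×85/51 = 795.0960 rpm, sense flips to +
signed output speed = +795.0960 rpm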